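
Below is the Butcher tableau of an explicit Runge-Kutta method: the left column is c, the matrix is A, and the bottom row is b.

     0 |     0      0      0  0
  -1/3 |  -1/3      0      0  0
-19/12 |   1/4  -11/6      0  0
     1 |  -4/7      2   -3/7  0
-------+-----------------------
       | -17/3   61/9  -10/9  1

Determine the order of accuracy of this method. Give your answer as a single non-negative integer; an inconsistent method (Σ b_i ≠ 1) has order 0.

2

b = (-17/3, 61/9, -10/9, 1)
c = (0, -1/3, -19/12, 1)
Ac = (0, 0, 11/18, 1/84)
Σ b_i: (-17/3)·1 + 61/9·1 + (-10/9)·1 + 1·1 = 1 ✓
b·c: 61/9·(-1/3) + (-10/9)·(-19/12) + 1·1 = 1/2 ✓
b·c²: 61/9·1/9 + (-10/9)·361/144 + 1·1 = -223/216 ≠ 1/3 ⇒ order 2.
b·Ac: (-10/9)·11/18 + 1·1/84 = -1513/2268 ≠ 1/6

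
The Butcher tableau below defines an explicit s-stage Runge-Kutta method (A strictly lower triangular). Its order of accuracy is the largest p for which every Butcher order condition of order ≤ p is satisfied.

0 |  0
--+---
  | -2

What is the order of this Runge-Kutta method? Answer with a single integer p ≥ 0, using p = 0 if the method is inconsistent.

0

b = (-2)
c = (0)
Σ b_i: (-2)·1 = -2 ≠ 1 ⇒ order 0.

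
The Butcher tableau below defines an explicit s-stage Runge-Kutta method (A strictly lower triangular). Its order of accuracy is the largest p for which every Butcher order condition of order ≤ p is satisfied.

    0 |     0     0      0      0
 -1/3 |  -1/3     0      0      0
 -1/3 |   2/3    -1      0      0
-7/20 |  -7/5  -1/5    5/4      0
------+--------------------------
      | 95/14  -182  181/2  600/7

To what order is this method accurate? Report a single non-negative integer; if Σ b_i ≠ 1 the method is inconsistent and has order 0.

b = (95/14, -182, 181/2, 600/7)
c = (0, -1/3, -1/3, -7/20)
Ac = (0, 0, 1/3, -7/20)
Σ b_i: 95/14·1 + (-182)·1 + 181/2·1 + 600/7·1 = 1 ✓
b·c: (-182)·(-1/3) + 181/2·(-1/3) + 600/7·(-7/20) = 1/2 ✓
b·c²: (-182)·1/9 + 181/2·1/9 + 600/7·49/400 = 1/3 ✓
b·Ac: 181/2·1/3 + 600/7·(-7/20) = 1/6 ✓
b·c³: (-182)·(-1/27) + 181/2·(-1/27) + 600/7·(-343/8000) = -103/360 ≠ 1/4 ⇒ order 3.
b·(c∘Ac): 181/2·(-1/9) + 600/7·49/400 = 4/9 ≠ 1/8
b·Ac²: 181/2·(-1/9) + 600/7·7/60 = -1/18 ≠ 1/12
b·A²c: 600/7·5/12 = 250/7 ≠ 1/24

3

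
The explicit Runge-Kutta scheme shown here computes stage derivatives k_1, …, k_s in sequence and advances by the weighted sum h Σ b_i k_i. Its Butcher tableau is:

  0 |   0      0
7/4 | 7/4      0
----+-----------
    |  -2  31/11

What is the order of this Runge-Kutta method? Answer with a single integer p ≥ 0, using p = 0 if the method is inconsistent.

b = (-2, 31/11)
c = (0, 7/4)
Σ b_i: (-2)·1 + 31/11·1 = 9/11 ≠ 1 ⇒ order 0.

0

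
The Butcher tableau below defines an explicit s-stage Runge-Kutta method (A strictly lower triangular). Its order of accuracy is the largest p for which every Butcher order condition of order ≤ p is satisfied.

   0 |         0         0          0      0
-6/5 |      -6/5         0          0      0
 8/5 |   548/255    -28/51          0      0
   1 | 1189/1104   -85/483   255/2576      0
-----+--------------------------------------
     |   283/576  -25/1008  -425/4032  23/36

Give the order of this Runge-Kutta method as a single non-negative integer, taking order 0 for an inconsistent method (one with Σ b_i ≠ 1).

b = (283/576, -25/1008, -425/4032, 23/36)
c = (0, -6/5, 8/5, 1)
Ac = (0, 0, 56/85, 17/46)
Σ b_i: 283/576·1 + (-25/1008)·1 + (-425/4032)·1 + 23/36·1 = 1 ✓
b·c: (-25/1008)·(-6/5) + (-425/4032)·8/5 + 23/36·1 = 1/2 ✓
b·c²: (-25/1008)·36/25 + (-425/4032)·64/25 + 23/36·1 = 1/3 ✓
b·Ac: (-425/4032)·56/85 + 23/36·17/46 = 1/6 ✓
b·c³: (-25/1008)·(-216/125) + (-425/4032)·512/125 + 23/36·1 = 1/4 ✓
b·(c∘Ac): (-425/4032)·448/425 + 23/36·17/46 = 1/8 ✓
b·Ac²: (-425/4032)·(-336/425) = 1/12 ✓
b·A²c: 23/36·3/46 = 1/24 ✓; 4 stages ⇒ order 4.

4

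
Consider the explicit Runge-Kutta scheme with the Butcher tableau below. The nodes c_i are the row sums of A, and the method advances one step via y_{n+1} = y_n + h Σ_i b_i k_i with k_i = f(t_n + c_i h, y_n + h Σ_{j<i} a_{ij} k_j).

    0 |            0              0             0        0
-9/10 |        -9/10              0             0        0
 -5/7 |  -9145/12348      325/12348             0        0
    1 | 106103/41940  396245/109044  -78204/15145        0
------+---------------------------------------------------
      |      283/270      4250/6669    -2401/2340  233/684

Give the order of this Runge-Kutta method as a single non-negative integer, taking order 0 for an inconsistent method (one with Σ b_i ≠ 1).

b = (283/270, 4250/6669, -2401/2340, 233/684)
c = (0, -9/10, -5/7, 1)
Ac = (0, 0, -65/2744, 779/1864)
Σ b_i: 283/270·1 + 4250/6669·1 + (-2401/2340)·1 + 233/684·1 = 1 ✓
b·c: 4250/6669·(-9/10) + (-2401/2340)·(-5/7) + 233/684·1 = 1/2 ✓
b·c²: 4250/6669·81/100 + (-2401/2340)·25/49 + 233/684·1 = 1/3 ✓
b·Ac: (-2401/2340)·(-65/2744) + 233/684·779/1864 = 1/6 ✓
b·c³: 4250/6669·(-729/1000) + (-2401/2340)·(-125/343) + 233/684·1 = 1/4 ✓
b·(c∘Ac): (-2401/2340)·325/19208 + 233/684·779/1864 = 1/8 ✓
b·Ac²: (-2401/2340)·117/5488 + 233/684·5757/18640 = 1/12 ✓
b·A²c: 233/684·57/466 = 1/24 ✓; 4 stages ⇒ order 4.

4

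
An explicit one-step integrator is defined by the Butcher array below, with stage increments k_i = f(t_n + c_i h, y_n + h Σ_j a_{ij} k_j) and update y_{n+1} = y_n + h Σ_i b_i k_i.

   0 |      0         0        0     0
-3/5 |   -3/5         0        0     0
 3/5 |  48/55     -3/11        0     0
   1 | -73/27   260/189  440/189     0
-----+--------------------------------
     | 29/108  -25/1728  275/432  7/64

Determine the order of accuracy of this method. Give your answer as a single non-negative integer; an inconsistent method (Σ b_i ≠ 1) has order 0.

b = (29/108, -25/1728, 275/432, 7/64)
c = (0, -3/5, 3/5, 1)
Ac = (0, 0, 9/55, 4/7)
Σ b_i: 29/108·1 + (-25/1728)·1 + 275/432·1 + 7/64·1 = 1 ✓
b·c: (-25/1728)·(-3/5) + 275/432·3/5 + 7/64·1 = 1/2 ✓
b·c²: (-25/1728)·9/25 + 275/432·9/25 + 7/64·1 = 1/3 ✓
b·Ac: 275/432·9/55 + 7/64·4/7 = 1/6 ✓
b·c³: (-25/1728)·(-27/125) + 275/432·27/125 + 7/64·1 = 1/4 ✓
b·(c∘Ac): 275/432·27/275 + 7/64·4/7 = 1/8 ✓
b·Ac²: 275/432·(-27/275) + 7/64·4/3 = 1/12 ✓
b·A²c: 7/64·8/21 = 1/24 ✓; 4 stages ⇒ order 4.

4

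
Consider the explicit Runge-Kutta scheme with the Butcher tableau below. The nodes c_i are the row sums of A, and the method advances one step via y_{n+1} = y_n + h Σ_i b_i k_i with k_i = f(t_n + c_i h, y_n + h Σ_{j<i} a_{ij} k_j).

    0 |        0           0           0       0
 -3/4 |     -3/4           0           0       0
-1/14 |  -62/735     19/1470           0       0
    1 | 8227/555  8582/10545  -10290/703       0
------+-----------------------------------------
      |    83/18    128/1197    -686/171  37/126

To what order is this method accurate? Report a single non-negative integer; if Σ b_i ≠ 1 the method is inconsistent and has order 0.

4

b = (83/18, 128/1197, -686/171, 37/126)
c = (0, -3/4, -1/14, 1)
Ac = (0, 0, -19/1960, 161/370)
Σ b_i: 83/18·1 + 128/1197·1 + (-686/171)·1 + 37/126·1 = 1 ✓
b·c: 128/1197·(-3/4) + (-686/171)·(-1/14) + 37/126·1 = 1/2 ✓
b·c²: 128/1197·9/16 + (-686/171)·1/196 + 37/126·1 = 1/3 ✓
b·Ac: (-686/171)·(-19/1960) + 37/126·161/370 = 1/6 ✓
b·c³: 128/1197·(-27/64) + (-686/171)·(-1/2744) + 37/126·1 = 1/4 ✓
b·(c∘Ac): (-686/171)·19/27440 + 37/126·161/370 = 1/8 ✓
b·Ac²: (-686/171)·57/7840 + 37/126·567/1480 = 1/12 ✓
b·A²c: 37/126·21/148 = 1/24 ✓; 4 stages ⇒ order 4.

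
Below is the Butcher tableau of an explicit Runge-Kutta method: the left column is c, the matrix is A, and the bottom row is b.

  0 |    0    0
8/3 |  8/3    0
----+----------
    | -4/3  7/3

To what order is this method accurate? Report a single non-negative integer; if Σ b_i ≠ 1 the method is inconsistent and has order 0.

1

b = (-4/3, 7/3)
c = (0, 8/3)
Σ b_i: (-4/3)·1 + 7/3·1 = 1 ✓
b·c: 7/3·8/3 = 56/9 ≠ 1/2 ⇒ order 1.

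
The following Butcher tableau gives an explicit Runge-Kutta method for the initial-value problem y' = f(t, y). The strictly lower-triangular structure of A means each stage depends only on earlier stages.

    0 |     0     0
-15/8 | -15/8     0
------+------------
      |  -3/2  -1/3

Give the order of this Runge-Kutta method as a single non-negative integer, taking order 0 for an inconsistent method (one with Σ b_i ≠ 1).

b = (-3/2, -1/3)
c = (0, -15/8)
Σ b_i: (-3/2)·1 + (-1/3)·1 = -11/6 ≠ 1 ⇒ order 0.

0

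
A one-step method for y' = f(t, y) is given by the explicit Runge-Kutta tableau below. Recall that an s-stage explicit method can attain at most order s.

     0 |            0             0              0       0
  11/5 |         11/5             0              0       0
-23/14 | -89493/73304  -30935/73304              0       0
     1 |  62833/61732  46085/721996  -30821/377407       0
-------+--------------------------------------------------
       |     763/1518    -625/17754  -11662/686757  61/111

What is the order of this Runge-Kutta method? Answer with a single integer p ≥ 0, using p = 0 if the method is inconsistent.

b = (763/1518, -625/17754, -11662/686757, 61/111)
c = (0, 11/5, -23/14, 1)
Ac = (0, 0, -6187/6664, 67/244)
Σ b_i: 763/1518·1 + (-625/17754)·1 + (-11662/686757)·1 + 61/111·1 = 1 ✓
b·c: (-625/17754)·11/5 + (-11662/686757)·(-23/14) + 61/111·1 = 1/2 ✓
b·c²: (-625/17754)·121/25 + (-11662/686757)·529/196 + 61/111·1 = 1/3 ✓
b·Ac: (-11662/686757)·(-6187/6664) + 61/111·67/244 = 1/6 ✓
b·c³: (-625/17754)·1331/125 + (-11662/686757)·(-12167/2744) + 61/111·1 = 1/4 ✓
b·(c∘Ac): (-11662/686757)·142301/93296 + 61/111·67/244 = 1/8 ✓
b·Ac²: (-11662/686757)·(-68057/33320) + 61/111·27/305 = 1/12 ✓
b·A²c: 61/111·37/488 = 1/24 ✓; 4 stages ⇒ order 4.

4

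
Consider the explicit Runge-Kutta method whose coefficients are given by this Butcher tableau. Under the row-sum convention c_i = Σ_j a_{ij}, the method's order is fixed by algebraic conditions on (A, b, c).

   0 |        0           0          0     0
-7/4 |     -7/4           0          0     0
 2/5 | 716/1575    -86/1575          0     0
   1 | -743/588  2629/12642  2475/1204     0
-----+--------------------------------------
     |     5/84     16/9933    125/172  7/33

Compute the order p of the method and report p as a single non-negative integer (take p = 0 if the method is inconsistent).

4

b = (5/84, 16/9933, 125/172, 7/33)
c = (0, -7/4, 2/5, 1)
Ac = (0, 0, 43/450, 11/24)
Σ b_i: 5/84·1 + 16/9933·1 + 125/172·1 + 7/33·1 = 1 ✓
b·c: 16/9933·(-7/4) + 125/172·2/5 + 7/33·1 = 1/2 ✓
b·c²: 16/9933·49/16 + 125/172·4/25 + 7/33·1 = 1/3 ✓
b·Ac: 125/172·43/450 + 7/33·11/24 = 1/6 ✓
b·c³: 16/9933·(-343/64) + 125/172·8/125 + 7/33·1 = 1/4 ✓
b·(c∘Ac): 125/172·43/1125 + 7/33·11/24 = 1/8 ✓
b·Ac²: 125/172·(-301/1800) + 7/33·649/672 = 1/12 ✓
b·A²c: 7/33·11/56 = 1/24 ✓; 4 stages ⇒ order 4.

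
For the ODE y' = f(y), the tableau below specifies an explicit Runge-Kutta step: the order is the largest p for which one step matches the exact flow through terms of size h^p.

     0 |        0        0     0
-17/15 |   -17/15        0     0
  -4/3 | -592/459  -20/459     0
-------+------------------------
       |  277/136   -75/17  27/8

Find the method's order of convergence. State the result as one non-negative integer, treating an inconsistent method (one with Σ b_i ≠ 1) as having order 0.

b = (277/136, -75/17, 27/8)
c = (0, -17/15, -4/3)
Ac = (0, 0, 4/81)
Σ b_i: 277/136·1 + (-75/17)·1 + 27/8·1 = 1 ✓
b·c: (-75/17)·(-17/15) + 27/8·(-4/3) = 1/2 ✓
b·c²: (-75/17)·289/225 + 27/8·16/9 = 1/3 ✓
b·Ac: 27/8·4/81 = 1/6 ✓; 3 stages ⇒ order 3.

3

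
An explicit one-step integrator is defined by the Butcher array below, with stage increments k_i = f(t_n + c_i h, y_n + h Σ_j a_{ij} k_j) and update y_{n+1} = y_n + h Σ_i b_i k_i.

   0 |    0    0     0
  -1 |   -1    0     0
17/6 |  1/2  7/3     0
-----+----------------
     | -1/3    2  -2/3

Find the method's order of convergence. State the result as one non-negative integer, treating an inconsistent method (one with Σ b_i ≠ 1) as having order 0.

b = (-1/3, 2, -2/3)
c = (0, -1, 17/6)
Ac = (0, 0, -7/3)
Σ b_i: (-1/3)·1 + 2·1 + (-2/3)·1 = 1 ✓
b·c: 2·(-1) + (-2/3)·17/6 = -35/9 ≠ 1/2 ⇒ order 1.

1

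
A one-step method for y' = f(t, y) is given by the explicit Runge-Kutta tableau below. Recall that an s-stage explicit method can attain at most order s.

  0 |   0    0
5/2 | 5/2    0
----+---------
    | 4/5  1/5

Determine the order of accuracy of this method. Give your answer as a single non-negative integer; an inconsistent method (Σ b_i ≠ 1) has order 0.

b = (4/5, 1/5)
c = (0, 5/2)
Σ b_i: 4/5·1 + 1/5·1 = 1 ✓
b·c: 1/5·5/2 = 1/2 ✓; 2 stages ⇒ order 2.

2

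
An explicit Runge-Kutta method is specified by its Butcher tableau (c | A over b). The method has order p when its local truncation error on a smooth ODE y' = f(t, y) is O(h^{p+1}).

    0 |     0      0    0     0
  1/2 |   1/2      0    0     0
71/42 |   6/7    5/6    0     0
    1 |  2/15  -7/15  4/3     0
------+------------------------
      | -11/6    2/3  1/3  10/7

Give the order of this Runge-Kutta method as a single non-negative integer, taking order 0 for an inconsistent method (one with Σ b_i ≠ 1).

b = (-11/6, 2/3, 1/3, 10/7)
c = (0, 1/2, 71/42, 1)
Ac = (0, 0, 5/12, 1273/630)
Σ b_i: (-11/6)·1 + 2/3·1 + 1/3·1 + 10/7·1 = 25/42 ≠ 1 ⇒ order 0.

0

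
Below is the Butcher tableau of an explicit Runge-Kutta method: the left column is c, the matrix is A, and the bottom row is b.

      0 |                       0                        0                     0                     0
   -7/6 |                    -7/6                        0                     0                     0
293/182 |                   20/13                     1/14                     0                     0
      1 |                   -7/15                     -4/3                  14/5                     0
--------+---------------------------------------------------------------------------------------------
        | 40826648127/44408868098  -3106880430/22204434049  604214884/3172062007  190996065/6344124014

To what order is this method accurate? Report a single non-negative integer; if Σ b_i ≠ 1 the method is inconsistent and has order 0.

b = (40826648127/44408868098, -3106880430/22204434049, 604214884/3172062007, 190996065/6344124014)
c = (0, -7/6, 293/182, 1)
Ac = (0, 0, -1/12, 3547/585)
Σ b_i: 40826648127/44408868098·1 + (-3106880430/22204434049)·1 + 604214884/3172062007·1 + 190996065/6344124014·1 = 1 ✓
b·c: (-3106880430/22204434049)·(-7/6) + 604214884/3172062007·293/182 + 190996065/6344124014·1 = 1/2 ✓
b·c²: (-3106880430/22204434049)·49/36 + 604214884/3172062007·85849/33124 + 190996065/6344124014·1 = 1/3 ✓
b·Ac: 604214884/3172062007·(-1/12) + 190996065/6344124014·3547/585 = 1/6 ✓
b·c³: (-3106880430/22204434049)·(-343/216) + 604214884/3172062007·25153757/6028568 + 190996065/6344124014·1 = 10880715793231/10391675134932 ≠ 1/4 ⇒ order 3.
b·(c∘Ac): 604214884/3172062007·(-293/2184) + 190996065/6344124014·3547/585 = 1493904833/9516186021 ≠ 1/8
b·Ac²: 604214884/3172062007·7/72 + 190996065/6344124014·1738253/319410 = 1895003891705/10391675134932 ≠ 1/12
b·A²c: 190996065/6344124014·(-7/30) = -89131497/12688248028 ≠ 1/24

3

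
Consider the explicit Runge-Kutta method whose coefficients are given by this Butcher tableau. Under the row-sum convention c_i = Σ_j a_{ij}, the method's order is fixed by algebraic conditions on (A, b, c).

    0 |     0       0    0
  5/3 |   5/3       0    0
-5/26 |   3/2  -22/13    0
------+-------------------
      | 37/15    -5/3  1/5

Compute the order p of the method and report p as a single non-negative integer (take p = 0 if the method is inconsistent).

b = (37/15, -5/3, 1/5)
c = (0, 5/3, -5/26)
Ac = (0, 0, -110/39)
Σ b_i: 37/15·1 + (-5/3)·1 + 1/5·1 = 1 ✓
b·c: (-5/3)·5/3 + 1/5·(-5/26) = -659/234 ≠ 1/2 ⇒ order 1.

1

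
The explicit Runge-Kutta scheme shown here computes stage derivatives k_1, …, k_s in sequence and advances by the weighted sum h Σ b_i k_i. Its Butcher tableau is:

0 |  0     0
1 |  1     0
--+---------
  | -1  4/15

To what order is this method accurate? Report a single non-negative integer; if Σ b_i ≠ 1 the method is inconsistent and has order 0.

0

b = (-1, 4/15)
c = (0, 1)
Σ b_i: (-1)·1 + 4/15·1 = -11/15 ≠ 1 ⇒ order 0.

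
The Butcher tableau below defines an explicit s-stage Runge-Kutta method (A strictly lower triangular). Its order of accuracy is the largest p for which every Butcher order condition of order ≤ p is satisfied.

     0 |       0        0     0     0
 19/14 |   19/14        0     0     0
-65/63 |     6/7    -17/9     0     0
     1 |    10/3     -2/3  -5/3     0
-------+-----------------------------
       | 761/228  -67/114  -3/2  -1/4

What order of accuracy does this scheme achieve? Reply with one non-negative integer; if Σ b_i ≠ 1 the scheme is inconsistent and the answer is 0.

2

b = (761/228, -67/114, -3/2, -1/4)
c = (0, 19/14, -65/63, 1)
Ac = (0, 0, -323/126, 22/27)
Σ b_i: 761/228·1 + (-67/114)·1 + (-3/2)·1 + (-1/4)·1 = 1 ✓
b·c: (-67/114)·19/14 + (-3/2)·(-65/63) + (-1/4)·1 = 1/2 ✓
b·c²: (-67/114)·361/196 + (-3/2)·4225/3969 + (-1/4)·1 = -4429/1512 ≠ 1/3 ⇒ order 2.
b·Ac: (-3/2)·(-323/126) + (-1/4)·22/27 = 2753/756 ≠ 1/6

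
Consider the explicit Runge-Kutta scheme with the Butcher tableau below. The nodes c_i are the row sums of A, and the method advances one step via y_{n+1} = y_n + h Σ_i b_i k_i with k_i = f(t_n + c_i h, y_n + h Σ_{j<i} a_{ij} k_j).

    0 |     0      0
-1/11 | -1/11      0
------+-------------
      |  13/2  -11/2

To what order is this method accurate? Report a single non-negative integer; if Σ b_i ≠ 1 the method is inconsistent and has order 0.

b = (13/2, -11/2)
c = (0, -1/11)
Σ b_i: 13/2·1 + (-11/2)·1 = 1 ✓
b·c: (-11/2)·(-1/11) = 1/2 ✓; 2 stages ⇒ order 2.

2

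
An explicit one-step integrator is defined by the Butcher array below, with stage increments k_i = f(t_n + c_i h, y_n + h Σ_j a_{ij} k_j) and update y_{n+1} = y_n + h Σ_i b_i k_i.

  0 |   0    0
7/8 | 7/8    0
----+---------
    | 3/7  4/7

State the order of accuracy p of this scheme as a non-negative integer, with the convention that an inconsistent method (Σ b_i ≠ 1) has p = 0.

b = (3/7, 4/7)
c = (0, 7/8)
Σ b_i: 3/7·1 + 4/7·1 = 1 ✓
b·c: 4/7·7/8 = 1/2 ✓; 2 stages ⇒ order 2.

2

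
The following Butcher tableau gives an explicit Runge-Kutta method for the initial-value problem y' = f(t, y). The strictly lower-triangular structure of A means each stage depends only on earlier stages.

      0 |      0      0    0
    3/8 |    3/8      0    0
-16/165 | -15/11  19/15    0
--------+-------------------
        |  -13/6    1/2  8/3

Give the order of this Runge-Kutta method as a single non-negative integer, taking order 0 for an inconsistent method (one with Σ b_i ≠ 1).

1

b = (-13/6, 1/2, 8/3)
c = (0, 3/8, -16/165)
Ac = (0, 0, 19/40)
Σ b_i: (-13/6)·1 + 1/2·1 + 8/3·1 = 1 ✓
b·c: 1/2·3/8 + 8/3·(-16/165) = -563/7920 ≠ 1/2 ⇒ order 1.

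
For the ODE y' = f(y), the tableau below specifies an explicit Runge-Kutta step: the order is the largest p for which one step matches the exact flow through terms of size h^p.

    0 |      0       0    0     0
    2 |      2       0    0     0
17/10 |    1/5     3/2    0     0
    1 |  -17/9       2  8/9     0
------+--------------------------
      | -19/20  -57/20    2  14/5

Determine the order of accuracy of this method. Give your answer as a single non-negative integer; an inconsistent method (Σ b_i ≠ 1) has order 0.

2

b = (-19/20, -57/20, 2, 14/5)
c = (0, 2, 17/10, 1)
Ac = (0, 0, 3, 248/45)
Σ b_i: (-19/20)·1 + (-57/20)·1 + 2·1 + 14/5·1 = 1 ✓
b·c: (-57/20)·2 + 2·17/10 + 14/5·1 = 1/2 ✓
b·c²: (-57/20)·4 + 2·289/100 + 14/5·1 = -141/50 ≠ 1/3 ⇒ order 2.
b·Ac: 2·3 + 14/5·248/45 = 4822/225 ≠ 1/6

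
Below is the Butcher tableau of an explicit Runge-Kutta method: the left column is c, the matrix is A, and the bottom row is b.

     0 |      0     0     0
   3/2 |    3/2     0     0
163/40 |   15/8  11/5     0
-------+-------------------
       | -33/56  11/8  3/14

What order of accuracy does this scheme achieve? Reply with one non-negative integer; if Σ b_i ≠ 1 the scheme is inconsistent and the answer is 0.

b = (-33/56, 11/8, 3/14)
c = (0, 3/2, 163/40)
Ac = (0, 0, 33/10)
Σ b_i: (-33/56)·1 + 11/8·1 + 3/14·1 = 1 ✓
b·c: 11/8·3/2 + 3/14·163/40 = 411/140 ≠ 1/2 ⇒ order 1.

1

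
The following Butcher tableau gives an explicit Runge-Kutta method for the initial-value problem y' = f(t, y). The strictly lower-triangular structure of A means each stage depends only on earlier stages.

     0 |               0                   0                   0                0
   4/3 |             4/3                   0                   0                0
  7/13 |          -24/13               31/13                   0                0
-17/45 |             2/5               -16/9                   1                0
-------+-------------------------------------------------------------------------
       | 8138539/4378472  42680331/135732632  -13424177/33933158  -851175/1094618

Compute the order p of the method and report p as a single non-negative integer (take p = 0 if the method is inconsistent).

3

b = (8138539/4378472, 42680331/135732632, -13424177/33933158, -851175/1094618)
c = (0, 4/3, 7/13, -17/45)
Ac = (0, 0, 124/39, -643/351)
Σ b_i: 8138539/4378472·1 + 42680331/135732632·1 + (-13424177/33933158)·1 + (-851175/1094618)·1 = 1 ✓
b·c: 42680331/135732632·4/3 + (-13424177/33933158)·7/13 + (-851175/1094618)·(-17/45) = 1/2 ✓
b·c²: 42680331/135732632·16/9 + (-13424177/33933158)·49/169 + (-851175/1094618)·289/2025 = 1/3 ✓
b·Ac: (-13424177/33933158)·124/39 + (-851175/1094618)·(-643/351) = 1/6 ✓
b·c³: 42680331/135732632·64/27 + (-13424177/33933158)·343/2197 + (-851175/1094618)·(-4913/91125) = 99553231/137218185 ≠ 1/4 ⇒ order 3.
b·(c∘Ac): (-13424177/33933158)·868/507 + (-851175/1094618)·10931/15795 = -11973907/9851562 ≠ 1/8
b·Ac²: (-13424177/33933158)·496/117 + (-851175/1094618)·(-39295/13689) = 10154899/18295758 ≠ 1/12
b·A²c: (-851175/1094618)·124/39 = -1353150/547309 ≠ 1/24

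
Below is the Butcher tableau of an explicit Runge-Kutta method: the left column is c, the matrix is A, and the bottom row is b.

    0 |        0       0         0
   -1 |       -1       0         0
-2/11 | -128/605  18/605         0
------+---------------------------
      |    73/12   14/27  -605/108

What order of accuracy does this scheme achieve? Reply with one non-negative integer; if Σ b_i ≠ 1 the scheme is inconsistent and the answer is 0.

b = (73/12, 14/27, -605/108)
c = (0, -1, -2/11)
Ac = (0, 0, -18/605)
Σ b_i: 73/12·1 + 14/27·1 + (-605/108)·1 = 1 ✓
b·c: 14/27·(-1) + (-605/108)·(-2/11) = 1/2 ✓
b·c²: 14/27·1 + (-605/108)·4/121 = 1/3 ✓
b·Ac: (-605/108)·(-18/605) = 1/6 ✓; 3 stages ⇒ order 3.

3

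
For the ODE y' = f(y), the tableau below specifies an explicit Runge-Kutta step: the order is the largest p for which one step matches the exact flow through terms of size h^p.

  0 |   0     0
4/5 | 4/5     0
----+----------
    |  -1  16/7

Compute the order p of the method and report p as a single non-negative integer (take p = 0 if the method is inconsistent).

0

b = (-1, 16/7)
c = (0, 4/5)
Σ b_i: (-1)·1 + 16/7·1 = 9/7 ≠ 1 ⇒ order 0.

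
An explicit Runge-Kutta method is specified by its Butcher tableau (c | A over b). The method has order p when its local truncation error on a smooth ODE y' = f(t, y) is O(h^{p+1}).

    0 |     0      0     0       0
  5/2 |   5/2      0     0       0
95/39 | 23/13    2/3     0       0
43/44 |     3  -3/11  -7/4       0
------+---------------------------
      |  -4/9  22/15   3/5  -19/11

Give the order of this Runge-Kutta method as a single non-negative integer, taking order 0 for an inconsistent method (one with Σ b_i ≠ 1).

0

b = (-4/9, 22/15, 3/5, -19/11)
c = (0, 5/2, 95/39, 43/44)
Ac = (0, 0, 5/3, -8485/1716)
Σ b_i: (-4/9)·1 + 22/15·1 + 3/5·1 + (-19/11)·1 = -52/495 ≠ 1 ⇒ order 0.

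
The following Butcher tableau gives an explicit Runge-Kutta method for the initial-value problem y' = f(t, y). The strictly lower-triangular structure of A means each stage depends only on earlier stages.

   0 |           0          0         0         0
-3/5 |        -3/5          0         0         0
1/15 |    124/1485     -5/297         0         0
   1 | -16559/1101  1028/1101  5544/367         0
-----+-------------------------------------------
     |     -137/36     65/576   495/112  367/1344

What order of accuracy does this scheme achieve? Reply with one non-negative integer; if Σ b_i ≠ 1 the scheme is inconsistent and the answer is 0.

4

b = (-137/36, 65/576, 495/112, 367/1344)
c = (0, -3/5, 1/15, 1)
Ac = (0, 0, 1/99, 164/367)
Σ b_i: (-137/36)·1 + 65/576·1 + 495/112·1 + 367/1344·1 = 1 ✓
b·c: 65/576·(-3/5) + 495/112·1/15 + 367/1344·1 = 1/2 ✓
b·c²: 65/576·9/25 + 495/112·1/225 + 367/1344·1 = 1/3 ✓
b·Ac: 495/112·1/99 + 367/1344·164/367 = 1/6 ✓
b·c³: 65/576·(-27/125) + 495/112·1/3375 + 367/1344·1 = 1/4 ✓
b·(c∘Ac): 495/112·1/1485 + 367/1344·164/367 = 1/8 ✓
b·Ac²: 495/112·(-1/165) + 367/1344·148/367 = 1/12 ✓
b·A²c: 367/1344·56/367 = 1/24 ✓; 4 stages ⇒ order 4.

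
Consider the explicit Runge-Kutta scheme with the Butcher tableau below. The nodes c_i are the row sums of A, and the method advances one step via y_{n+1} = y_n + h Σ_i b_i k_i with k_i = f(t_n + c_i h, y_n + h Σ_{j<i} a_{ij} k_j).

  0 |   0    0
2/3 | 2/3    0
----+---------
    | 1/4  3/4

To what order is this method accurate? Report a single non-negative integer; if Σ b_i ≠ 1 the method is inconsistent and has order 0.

b = (1/4, 3/4)
c = (0, 2/3)
Σ b_i: 1/4·1 + 3/4·1 = 1 ✓
b·c: 3/4·2/3 = 1/2 ✓; 2 stages ⇒ order 2.

2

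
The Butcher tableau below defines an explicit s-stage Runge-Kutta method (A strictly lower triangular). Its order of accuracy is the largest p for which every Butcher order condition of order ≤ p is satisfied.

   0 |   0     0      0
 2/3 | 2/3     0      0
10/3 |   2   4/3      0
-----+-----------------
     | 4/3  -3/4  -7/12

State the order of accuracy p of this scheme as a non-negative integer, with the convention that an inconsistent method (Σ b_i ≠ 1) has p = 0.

b = (4/3, -3/4, -7/12)
c = (0, 2/3, 10/3)
Ac = (0, 0, 8/9)
Σ b_i: 4/3·1 + (-3/4)·1 + (-7/12)·1 = 0 ≠ 1 ⇒ order 0.

0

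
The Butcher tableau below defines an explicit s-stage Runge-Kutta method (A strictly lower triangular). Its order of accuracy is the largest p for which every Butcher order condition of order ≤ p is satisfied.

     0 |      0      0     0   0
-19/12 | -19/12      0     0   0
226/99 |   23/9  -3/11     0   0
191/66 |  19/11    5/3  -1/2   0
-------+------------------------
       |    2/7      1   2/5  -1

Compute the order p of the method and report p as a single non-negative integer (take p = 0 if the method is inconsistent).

b = (2/7, 1, 2/5, -1)
c = (0, -19/12, 226/99, 191/66)
Ac = (0, 0, 19/44, -499/132)
Σ b_i: 2/7·1 + 1·1 + 2/5·1 + (-1)·1 = 24/35 ≠ 1 ⇒ order 0.

0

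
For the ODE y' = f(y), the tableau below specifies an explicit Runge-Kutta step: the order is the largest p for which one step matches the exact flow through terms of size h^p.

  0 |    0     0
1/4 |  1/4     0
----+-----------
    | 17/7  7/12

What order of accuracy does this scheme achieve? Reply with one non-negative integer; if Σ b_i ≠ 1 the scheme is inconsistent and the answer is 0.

b = (17/7, 7/12)
c = (0, 1/4)
Σ b_i: 17/7·1 + 7/12·1 = 253/84 ≠ 1 ⇒ order 0.

0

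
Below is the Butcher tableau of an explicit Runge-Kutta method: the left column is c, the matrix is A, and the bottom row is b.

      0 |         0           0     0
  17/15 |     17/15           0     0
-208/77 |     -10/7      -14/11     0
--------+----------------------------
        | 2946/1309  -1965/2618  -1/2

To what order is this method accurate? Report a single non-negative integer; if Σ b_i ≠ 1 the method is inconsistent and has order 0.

b = (2946/1309, -1965/2618, -1/2)
c = (0, 17/15, -208/77)
Ac = (0, 0, -238/165)
Σ b_i: 2946/1309·1 + (-1965/2618)·1 + (-1/2)·1 = 1 ✓
b·c: (-1965/2618)·17/15 + (-1/2)·(-208/77) = 1/2 ✓
b·c²: (-1965/2618)·289/225 + (-1/2)·43264/5929 = -820439/177870 ≠ 1/3 ⇒ order 2.
b·Ac: (-1/2)·(-238/165) = 119/165 ≠ 1/6

2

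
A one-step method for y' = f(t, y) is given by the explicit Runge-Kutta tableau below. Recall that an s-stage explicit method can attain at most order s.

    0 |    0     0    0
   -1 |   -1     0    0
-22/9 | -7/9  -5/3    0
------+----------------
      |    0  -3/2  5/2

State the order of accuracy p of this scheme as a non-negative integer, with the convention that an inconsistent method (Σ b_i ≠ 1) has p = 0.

b = (0, -3/2, 5/2)
c = (0, -1, -22/9)
Ac = (0, 0, 5/3)
Σ b_i: (-3/2)·1 + 5/2·1 = 1 ✓
b·c: (-3/2)·(-1) + 5/2·(-22/9) = -83/18 ≠ 1/2 ⇒ order 1.

1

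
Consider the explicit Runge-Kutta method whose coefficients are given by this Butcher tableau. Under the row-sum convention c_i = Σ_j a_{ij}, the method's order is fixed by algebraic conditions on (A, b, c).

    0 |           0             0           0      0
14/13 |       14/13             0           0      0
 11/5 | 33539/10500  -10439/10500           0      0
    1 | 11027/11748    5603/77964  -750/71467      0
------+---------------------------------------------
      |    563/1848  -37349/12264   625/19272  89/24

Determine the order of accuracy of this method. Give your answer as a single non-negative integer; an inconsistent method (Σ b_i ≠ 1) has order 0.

4

b = (563/1848, -37349/12264, 625/19272, 89/24)
c = (0, 14/13, 11/5, 1)
Ac = (0, 0, -803/750, 29/534)
Σ b_i: 563/1848·1 + (-37349/12264)·1 + 625/19272·1 + 89/24·1 = 1 ✓
b·c: (-37349/12264)·14/13 + 625/19272·11/5 + 89/24·1 = 1/2 ✓
b·c²: (-37349/12264)·196/169 + 625/19272·121/25 + 89/24·1 = 1/3 ✓
b·Ac: 625/19272·(-803/750) + 89/24·29/534 = 1/6 ✓
b·c³: (-37349/12264)·2744/2197 + 625/19272·1331/125 + 89/24·1 = 1/4 ✓
b·(c∘Ac): 625/19272·(-8833/3750) + 89/24·29/534 = 1/8 ✓
b·Ac²: 625/19272·(-5621/4875) + 89/24·113/3471 = 1/12 ✓
b·A²c: 89/24·1/89 = 1/24 ✓; 4 stages ⇒ order 4.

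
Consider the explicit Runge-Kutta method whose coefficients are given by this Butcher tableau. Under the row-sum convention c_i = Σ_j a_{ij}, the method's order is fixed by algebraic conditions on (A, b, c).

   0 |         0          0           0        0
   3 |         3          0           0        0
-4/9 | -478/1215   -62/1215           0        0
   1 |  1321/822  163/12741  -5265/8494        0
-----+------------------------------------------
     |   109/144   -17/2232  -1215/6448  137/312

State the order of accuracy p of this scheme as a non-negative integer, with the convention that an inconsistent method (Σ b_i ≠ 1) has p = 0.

4

b = (109/144, -17/2232, -1215/6448, 137/312)
c = (0, 3, -4/9, 1)
Ac = (0, 0, -62/405, 43/137)
Σ b_i: 109/144·1 + (-17/2232)·1 + (-1215/6448)·1 + 137/312·1 = 1 ✓
b·c: (-17/2232)·3 + (-1215/6448)·(-4/9) + 137/312·1 = 1/2 ✓
b·c²: (-17/2232)·9 + (-1215/6448)·16/81 + 137/312·1 = 1/3 ✓
b·Ac: (-1215/6448)·(-62/405) + 137/312·43/137 = 1/6 ✓
b·c³: (-17/2232)·27 + (-1215/6448)·(-64/729) + 137/312·1 = 1/4 ✓
b·(c∘Ac): (-1215/6448)·248/3645 + 137/312·43/137 = 1/8 ✓
b·Ac²: (-1215/6448)·(-62/135) + 137/312·(-1/137) = 1/12 ✓
b·A²c: 137/312·13/137 = 1/24 ✓; 4 stages ⇒ order 4.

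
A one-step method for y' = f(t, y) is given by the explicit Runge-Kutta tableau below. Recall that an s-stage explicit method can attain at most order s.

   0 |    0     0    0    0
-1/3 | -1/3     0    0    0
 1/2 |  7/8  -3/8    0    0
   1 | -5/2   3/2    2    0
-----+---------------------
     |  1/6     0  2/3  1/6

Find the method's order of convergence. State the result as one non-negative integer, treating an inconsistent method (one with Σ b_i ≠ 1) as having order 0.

b = (1/6, 0, 2/3, 1/6)
c = (0, -1/3, 1/2, 1)
Ac = (0, 0, 1/8, 1/2)
Σ b_i: 1/6·1 + 2/3·1 + 1/6·1 = 1 ✓
b·c: 2/3·1/2 + 1/6·1 = 1/2 ✓
b·c²: 2/3·1/4 + 1/6·1 = 1/3 ✓
b·Ac: 2/3·1/8 + 1/6·1/2 = 1/6 ✓
b·c³: 2/3·1/8 + 1/6·1 = 1/4 ✓
b·(c∘Ac): 2/3·1/16 + 1/6·1/2 = 1/8 ✓
b·Ac²: 2/3·(-1/24) + 1/6·2/3 = 1/12 ✓
b·A²c: 1/6·1/4 = 1/24 ✓; 4 stages ⇒ order 4.

4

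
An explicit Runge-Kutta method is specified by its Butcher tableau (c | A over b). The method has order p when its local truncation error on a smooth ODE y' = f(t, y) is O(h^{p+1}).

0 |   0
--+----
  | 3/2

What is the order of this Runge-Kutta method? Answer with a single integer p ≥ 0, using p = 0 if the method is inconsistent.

b = (3/2)
c = (0)
Σ b_i: 3/2·1 = 3/2 ≠ 1 ⇒ order 0.

0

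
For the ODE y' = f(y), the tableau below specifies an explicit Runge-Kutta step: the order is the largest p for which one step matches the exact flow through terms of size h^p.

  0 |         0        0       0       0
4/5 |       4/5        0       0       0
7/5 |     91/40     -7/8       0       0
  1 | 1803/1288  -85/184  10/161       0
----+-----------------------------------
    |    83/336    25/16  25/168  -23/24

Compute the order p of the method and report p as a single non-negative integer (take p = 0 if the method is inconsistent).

4

b = (83/336, 25/16, 25/168, -23/24)
c = (0, 4/5, 7/5, 1)
Ac = (0, 0, -7/10, -13/46)
Σ b_i: 83/336·1 + 25/16·1 + 25/168·1 + (-23/24)·1 = 1 ✓
b·c: 25/16·4/5 + 25/168·7/5 + (-23/24)·1 = 1/2 ✓
b·c²: 25/16·16/25 + 25/168·49/25 + (-23/24)·1 = 1/3 ✓
b·Ac: 25/168·(-7/10) + (-23/24)·(-13/46) = 1/6 ✓
b·c³: 25/16·64/125 + 25/168·343/125 + (-23/24)·1 = 1/4 ✓
b·(c∘Ac): 25/168·(-49/50) + (-23/24)·(-13/46) = 1/8 ✓
b·Ac²: 25/168·(-14/25) + (-23/24)·(-4/23) = 1/12 ✓
b·A²c: (-23/24)·(-1/23) = 1/24 ✓; 4 stages ⇒ order 4.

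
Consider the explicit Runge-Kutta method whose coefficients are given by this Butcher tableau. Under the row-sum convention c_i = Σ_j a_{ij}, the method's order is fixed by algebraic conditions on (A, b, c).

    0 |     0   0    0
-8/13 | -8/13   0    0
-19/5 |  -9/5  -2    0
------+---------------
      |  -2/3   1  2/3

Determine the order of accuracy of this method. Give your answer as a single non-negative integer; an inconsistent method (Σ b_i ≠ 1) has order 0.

b = (-2/3, 1, 2/3)
c = (0, -8/13, -19/5)
Ac = (0, 0, 16/13)
Σ b_i: (-2/3)·1 + 1·1 + 2/3·1 = 1 ✓
b·c: 1·(-8/13) + 2/3·(-19/5) = -614/195 ≠ 1/2 ⇒ order 1.

1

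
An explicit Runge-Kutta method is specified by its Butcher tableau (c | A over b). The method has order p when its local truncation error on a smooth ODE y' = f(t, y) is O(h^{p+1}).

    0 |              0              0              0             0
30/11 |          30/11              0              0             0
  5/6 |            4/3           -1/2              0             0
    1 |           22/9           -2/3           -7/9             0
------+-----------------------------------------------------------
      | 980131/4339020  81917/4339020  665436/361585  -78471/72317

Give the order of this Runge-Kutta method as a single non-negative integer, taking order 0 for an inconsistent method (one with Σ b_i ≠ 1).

3

b = (980131/4339020, 81917/4339020, 665436/361585, -78471/72317)
c = (0, 30/11, 5/6, 1)
Ac = (0, 0, -15/11, -1465/594)
Σ b_i: 980131/4339020·1 + 81917/4339020·1 + 665436/361585·1 + (-78471/72317)·1 = 1 ✓
b·c: 81917/4339020·30/11 + 665436/361585·5/6 + (-78471/72317)·1 = 1/2 ✓
b·c²: 81917/4339020·900/121 + 665436/361585·25/36 + (-78471/72317)·1 = 1/3 ✓
b·Ac: 665436/361585·(-15/11) + (-78471/72317)·(-1465/594) = 1/6 ✓
b·c³: 81917/4339020·27000/1331 + 665436/361585·125/216 + (-78471/72317)·1 = 5196017/14318766 ≠ 1/4 ⇒ order 3.
b·(c∘Ac): 665436/361585·(-25/22) + (-78471/72317)·(-1465/594) = 2791795/4772922 ≠ 1/8
b·Ac²: 665436/361585·(-450/121) + (-78471/72317)·(-215575/39204) = -326345/371916 ≠ 1/12
b·A²c: (-78471/72317)·35/33 = -130785/113641 ≠ 1/24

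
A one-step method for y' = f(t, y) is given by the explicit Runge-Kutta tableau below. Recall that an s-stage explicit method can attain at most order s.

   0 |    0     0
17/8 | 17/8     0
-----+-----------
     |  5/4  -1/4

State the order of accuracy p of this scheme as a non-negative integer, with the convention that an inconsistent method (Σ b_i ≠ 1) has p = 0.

b = (5/4, -1/4)
c = (0, 17/8)
Σ b_i: 5/4·1 + (-1/4)·1 = 1 ✓
b·c: (-1/4)·17/8 = -17/32 ≠ 1/2 ⇒ order 1.

1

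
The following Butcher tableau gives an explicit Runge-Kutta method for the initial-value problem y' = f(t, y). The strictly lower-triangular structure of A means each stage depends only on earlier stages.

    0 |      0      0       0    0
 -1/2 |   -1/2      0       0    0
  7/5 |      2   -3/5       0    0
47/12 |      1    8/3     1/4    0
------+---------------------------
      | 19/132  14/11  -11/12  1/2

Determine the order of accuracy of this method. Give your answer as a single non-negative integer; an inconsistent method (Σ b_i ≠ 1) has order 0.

b = (19/132, 14/11, -11/12, 1/2)
c = (0, -1/2, 7/5, 47/12)
Ac = (0, 0, 3/10, -59/60)
Σ b_i: 19/132·1 + 14/11·1 + (-11/12)·1 + 1/2·1 = 1 ✓
b·c: 14/11·(-1/2) + (-11/12)·7/5 + 1/2·47/12 = 17/440 ≠ 1/2 ⇒ order 1.

1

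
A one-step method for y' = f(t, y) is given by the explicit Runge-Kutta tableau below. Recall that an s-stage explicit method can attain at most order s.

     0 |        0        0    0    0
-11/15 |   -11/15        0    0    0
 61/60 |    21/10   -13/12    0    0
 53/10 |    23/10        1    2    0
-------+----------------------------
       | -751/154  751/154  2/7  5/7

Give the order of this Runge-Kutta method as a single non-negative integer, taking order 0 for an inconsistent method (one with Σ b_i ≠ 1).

2

b = (-751/154, 751/154, 2/7, 5/7)
c = (0, -11/15, 61/60, 53/10)
Ac = (0, 0, 143/180, 13/10)
Σ b_i: (-751/154)·1 + 751/154·1 + 2/7·1 + 5/7·1 = 1 ✓
b·c: 751/154·(-11/15) + 2/7·61/60 + 5/7·53/10 = 1/2 ✓
b·c²: 751/154·121/225 + 2/7·3721/3600 + 5/7·2809/100 = 1287/56 ≠ 1/3 ⇒ order 2.
b·Ac: 2/7·143/180 + 5/7·13/10 = 52/45 ≠ 1/6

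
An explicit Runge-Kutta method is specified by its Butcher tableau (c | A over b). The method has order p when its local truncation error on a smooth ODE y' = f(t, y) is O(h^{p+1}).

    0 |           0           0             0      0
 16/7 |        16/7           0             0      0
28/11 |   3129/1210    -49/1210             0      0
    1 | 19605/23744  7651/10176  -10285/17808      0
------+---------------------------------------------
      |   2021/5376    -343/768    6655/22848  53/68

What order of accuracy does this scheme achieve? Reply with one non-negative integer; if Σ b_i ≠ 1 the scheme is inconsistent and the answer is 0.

b = (2021/5376, -343/768, 6655/22848, 53/68)
c = (0, 16/7, 28/11, 1)
Ac = (0, 0, -56/605, 79/318)
Σ b_i: 2021/5376·1 + (-343/768)·1 + 6655/22848·1 + 53/68·1 = 1 ✓
b·c: (-343/768)·16/7 + 6655/22848·28/11 + 53/68·1 = 1/2 ✓
b·c²: (-343/768)·256/49 + 6655/22848·784/121 + 53/68·1 = 1/3 ✓
b·Ac: 6655/22848·(-56/605) + 53/68·79/318 = 1/6 ✓
b·c³: (-343/768)·4096/343 + 6655/22848·21952/1331 + 53/68·1 = 1/4 ✓
b·(c∘Ac): 6655/22848·(-1568/6655) + 53/68·79/318 = 1/8 ✓
b·Ac²: 6655/22848·(-128/605) + 53/68·69/371 = 1/12 ✓
b·A²c: 53/68·17/318 = 1/24 ✓; 4 stages ⇒ order 4.

4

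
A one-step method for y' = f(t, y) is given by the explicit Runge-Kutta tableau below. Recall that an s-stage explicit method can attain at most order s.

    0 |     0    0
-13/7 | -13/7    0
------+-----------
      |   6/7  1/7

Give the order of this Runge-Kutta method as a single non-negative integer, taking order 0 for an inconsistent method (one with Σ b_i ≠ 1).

1

b = (6/7, 1/7)
c = (0, -13/7)
Σ b_i: 6/7·1 + 1/7·1 = 1 ✓
b·c: 1/7·(-13/7) = -13/49 ≠ 1/2 ⇒ order 1.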